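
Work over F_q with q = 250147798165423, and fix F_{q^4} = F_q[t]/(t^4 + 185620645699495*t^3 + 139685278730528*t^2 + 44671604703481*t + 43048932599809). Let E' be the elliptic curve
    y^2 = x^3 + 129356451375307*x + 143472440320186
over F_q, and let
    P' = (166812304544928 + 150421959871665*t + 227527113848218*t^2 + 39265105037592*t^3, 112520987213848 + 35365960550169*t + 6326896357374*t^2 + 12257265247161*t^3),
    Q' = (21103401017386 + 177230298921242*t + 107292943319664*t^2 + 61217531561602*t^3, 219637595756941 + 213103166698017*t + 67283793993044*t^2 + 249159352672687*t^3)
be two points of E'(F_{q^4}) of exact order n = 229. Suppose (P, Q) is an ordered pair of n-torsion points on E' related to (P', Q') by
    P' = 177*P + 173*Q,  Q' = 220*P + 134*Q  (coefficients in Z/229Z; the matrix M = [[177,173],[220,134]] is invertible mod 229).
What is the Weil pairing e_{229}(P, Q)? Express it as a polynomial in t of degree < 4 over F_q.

e_{229}(aP+bQ,cP+dQ) = e_{229}(P,Q)^(ad-bc); with (a,b,c,d)=(177,173,220,134) this gives the det-229 law.
det(M) mod 229 = 85; its inverse in (Z/229)^* is 97 (check: 85*97 mod 229 = 1).
Build f_{229,P'} and f_{229,Q'} via the 8-bit ladder of 229=11100101_2; evaluate at shifted divisors; quotient in F_{250147798165423^4}.
Miller gives e_{229}(P',Q') = 227369531681505 + 49782585249052*t + 14962117644530*t^2 + 116081267151588*t^3 in F_{250147798165423^4}.
Thus e_{229}(P,Q) = 111890897001034 + 189356158770933*t + 99635385414977*t^2 + 199601277854405*t^3.

111890897001034 + 189356158770933*t + 99635385414977*t^2 + 199601277854405*t^3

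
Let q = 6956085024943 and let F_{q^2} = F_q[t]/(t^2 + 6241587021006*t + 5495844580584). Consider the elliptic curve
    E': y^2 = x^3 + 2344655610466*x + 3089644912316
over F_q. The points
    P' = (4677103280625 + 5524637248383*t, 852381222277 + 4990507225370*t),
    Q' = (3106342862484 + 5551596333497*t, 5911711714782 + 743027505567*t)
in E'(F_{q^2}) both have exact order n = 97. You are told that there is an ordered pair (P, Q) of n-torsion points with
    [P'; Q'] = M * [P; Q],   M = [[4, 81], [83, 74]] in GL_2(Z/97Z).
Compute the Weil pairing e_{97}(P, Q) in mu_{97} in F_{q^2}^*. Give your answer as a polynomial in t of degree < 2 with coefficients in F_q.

6264032312 + 1731662977274*t

Under M = [[4,81],[83,74]] in GL_2(Z/97), e_{97}(P',Q') = e_{97}(P,Q)^(4*74-81*83 mod 97).
Inverting 72 mod 97: 31. Thus e_{97}(P,Q) = e(P',Q')^{31}.
n = 97 = (1100001)_2 (7 bits, wt 3); accumulate f_{97,P'}(Q'+S)/f_{97,P'}(S) along the 6-step ladder.
f_P(D_Q)/f_Q(D_P) = 4864636032761 + 2101727689115*t.
Hence e(P,Q) = 6264032312 + 1731662977274*t in F_{6956085024943^2}^*.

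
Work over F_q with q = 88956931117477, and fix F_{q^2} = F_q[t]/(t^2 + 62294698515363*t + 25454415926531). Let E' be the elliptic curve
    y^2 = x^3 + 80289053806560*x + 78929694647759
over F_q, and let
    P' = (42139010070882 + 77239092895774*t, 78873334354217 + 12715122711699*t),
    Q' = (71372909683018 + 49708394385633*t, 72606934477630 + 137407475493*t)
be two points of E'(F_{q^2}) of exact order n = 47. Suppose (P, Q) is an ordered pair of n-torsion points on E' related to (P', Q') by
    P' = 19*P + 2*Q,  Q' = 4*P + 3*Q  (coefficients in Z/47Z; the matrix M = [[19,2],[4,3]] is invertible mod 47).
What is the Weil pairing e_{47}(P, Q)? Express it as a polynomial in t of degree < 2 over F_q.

79574470706073 + 82800457335714*t

Alternating bilinearity on E[47] (values in mu_{47} in F_{88956931117477^2}) gives e(P',Q') = e(P,Q)^det(M).
Inverting 2 mod 47: 24. Thus e_{47}(P,Q) = e(P',Q')^{24}.
n = 47 = (101111)_2 (6 bits, wt 5); accumulate f_{47,P'}(Q'+S)/f_{47,P'}(S) along the 5-step ladder.
The quotient is 6525675209535 + 48469817716673*t.
Hence e(P,Q) = 79574470706073 + 82800457335714*t in F_{88956931117477^2}^*.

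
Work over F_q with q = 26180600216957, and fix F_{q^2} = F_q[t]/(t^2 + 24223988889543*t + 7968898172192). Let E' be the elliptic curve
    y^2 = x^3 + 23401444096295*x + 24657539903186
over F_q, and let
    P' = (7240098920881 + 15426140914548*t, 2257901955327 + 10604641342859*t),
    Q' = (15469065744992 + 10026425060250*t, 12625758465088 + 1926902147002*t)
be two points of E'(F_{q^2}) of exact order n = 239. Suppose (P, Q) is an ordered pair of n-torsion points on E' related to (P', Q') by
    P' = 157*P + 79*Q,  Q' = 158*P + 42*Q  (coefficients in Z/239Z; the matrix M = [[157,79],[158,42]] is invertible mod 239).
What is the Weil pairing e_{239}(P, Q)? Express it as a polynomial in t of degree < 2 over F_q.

Since e_{239}(P,P)=e_{239}(Q,Q)=1 and e_{239}(Q,P)=e_{239}(P,Q)^{-1}, expanding e_{239}(157*P + 79*Q,158*P + 42*Q) leaves e(P,Q)^det(M).
Inverting 87 mod 239: 11. Thus e_{239}(P,Q) = e(P',Q')^{11}.
n = 239 = (11101111)_2 (8 bits, wt 7); accumulate f_{239,P'}(Q'+S)/f_{239,P'}(S) along the 7-step ladder.
f_P(D_Q)/f_Q(D_P) = 15570261392593 + 13635494440853*t.
Raise to 11: e(P,Q) = 24625984928982 + 22450221274123*t in mu_{239}.

24625984928982 + 22450221274123*t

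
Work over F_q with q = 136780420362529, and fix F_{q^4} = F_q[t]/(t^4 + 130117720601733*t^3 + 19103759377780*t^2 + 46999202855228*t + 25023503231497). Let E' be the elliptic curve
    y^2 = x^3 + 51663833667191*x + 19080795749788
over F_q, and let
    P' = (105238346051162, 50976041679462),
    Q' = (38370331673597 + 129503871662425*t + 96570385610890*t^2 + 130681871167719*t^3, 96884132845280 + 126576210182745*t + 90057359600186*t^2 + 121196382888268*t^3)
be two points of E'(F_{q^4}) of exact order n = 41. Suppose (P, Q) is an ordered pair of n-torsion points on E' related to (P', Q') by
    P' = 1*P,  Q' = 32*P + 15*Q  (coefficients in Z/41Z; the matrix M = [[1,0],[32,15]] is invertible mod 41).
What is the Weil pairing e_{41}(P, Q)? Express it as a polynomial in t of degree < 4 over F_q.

46616249632855 + 65462931822401*t + 46230119228185*t^2 + 82565777566518*t^3

e_{41}(aP+bQ,cP+dQ) = e_{41}(P,Q)^(ad-bc); with (a,b,c,d)=(1,0,32,15) this gives the det-41 law.
Inverting 15 mod 41: 11. Thus e_{41}(P,Q) = e(P',Q')^{11}.
n = 41 = (101001)_2 (6 bits, wt 3); accumulate f_{41,P'}(Q'+S)/f_{41,P'}(S) along the 5-step ladder.
e_{41}(P',Q') = 75517923980172 + 55088794705202*t + 58100582371305*t^2 + 34659021945875*t^3.
Hence e(P,Q) = 46616249632855 + 65462931822401*t + 46230119228185*t^2 + 82565777566518*t^3 in F_{136780420362529^4}^*.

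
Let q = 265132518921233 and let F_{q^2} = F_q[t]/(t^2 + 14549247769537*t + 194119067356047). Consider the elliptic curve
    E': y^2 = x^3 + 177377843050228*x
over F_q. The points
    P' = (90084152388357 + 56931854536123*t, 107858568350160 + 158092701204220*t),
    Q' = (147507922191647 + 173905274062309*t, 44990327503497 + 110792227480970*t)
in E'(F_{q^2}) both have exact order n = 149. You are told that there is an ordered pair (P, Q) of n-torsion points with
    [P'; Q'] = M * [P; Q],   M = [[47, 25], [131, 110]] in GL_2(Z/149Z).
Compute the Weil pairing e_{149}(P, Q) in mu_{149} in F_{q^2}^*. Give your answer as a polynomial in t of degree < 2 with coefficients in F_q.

229959392897027 + 91564943857024*t

e_{149} is bilinear + alternating on E[149], so e_{149}(47*P + 25*Q, 131*P + 110*Q) = e_{149}(P,Q)^(47*110-25*131).
Hence e(P,Q) = e(P',Q')^{39} where 39 = 107^{-1} mod 149.
8-bit Miller (10010101) on E'/F_{265132518921233} with a'=177377843050228, b'=0: accumulate tangent/chord ratios at Q'+S and P'+S'.
Result: e(P',Q') = 52184168489 + 255243399862220*t.
Finally e_{149}(P,Q) = 229959392897027 + 91564943857024*t.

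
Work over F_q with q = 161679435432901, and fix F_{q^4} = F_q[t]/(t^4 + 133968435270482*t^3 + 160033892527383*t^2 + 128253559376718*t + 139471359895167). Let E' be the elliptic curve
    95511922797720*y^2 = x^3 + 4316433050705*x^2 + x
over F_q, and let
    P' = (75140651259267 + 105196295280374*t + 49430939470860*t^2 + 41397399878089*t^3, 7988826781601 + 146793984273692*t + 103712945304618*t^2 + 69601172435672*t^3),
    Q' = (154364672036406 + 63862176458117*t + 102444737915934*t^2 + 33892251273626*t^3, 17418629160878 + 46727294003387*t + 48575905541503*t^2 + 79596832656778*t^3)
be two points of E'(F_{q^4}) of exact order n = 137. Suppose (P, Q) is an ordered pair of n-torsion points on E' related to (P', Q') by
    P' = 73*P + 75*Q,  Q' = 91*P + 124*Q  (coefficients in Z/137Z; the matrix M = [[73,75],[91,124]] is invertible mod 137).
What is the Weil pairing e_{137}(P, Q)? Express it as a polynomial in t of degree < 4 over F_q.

Alternating bilinearity on E[137] (values in mu_{137} in F_{161679435432901^4}) gives e(P',Q') = e(P,Q)^det(M).
det(M) mod 137 = 35; its inverse in (Z/137)^* is 47 (check: 35*47 mod 137 = 1).
Montgomery->Weierstrass: x_W = 79443816746156*x+19258771185746, y_W=79443816746156*y on F_{161679435432901}; lands on y^2=x^3+137289616363306*x+30605099927404.
Miller loop for e_{137} over F_{161679435432901^4}: bits of 137 = 10001001; 7 double steps + 2 add steps, l/v at each.
Result: e(P',Q') = 27137828052179 + 26768846104841*t + 19373628041516*t^2 + 140969394046732*t^3.
(27137828052179 + 26768846104841*t + 19373628041516*t^2 + 140969394046732*t^3)^{47} mod (161679435432901,f) = 118643461642677 + 24026390366334*t + 46638027357844*t^2 + 10615839272266*t^3.

118643461642677 + 24026390366334*t + 46638027357844*t^2 + 10615839272266*t^3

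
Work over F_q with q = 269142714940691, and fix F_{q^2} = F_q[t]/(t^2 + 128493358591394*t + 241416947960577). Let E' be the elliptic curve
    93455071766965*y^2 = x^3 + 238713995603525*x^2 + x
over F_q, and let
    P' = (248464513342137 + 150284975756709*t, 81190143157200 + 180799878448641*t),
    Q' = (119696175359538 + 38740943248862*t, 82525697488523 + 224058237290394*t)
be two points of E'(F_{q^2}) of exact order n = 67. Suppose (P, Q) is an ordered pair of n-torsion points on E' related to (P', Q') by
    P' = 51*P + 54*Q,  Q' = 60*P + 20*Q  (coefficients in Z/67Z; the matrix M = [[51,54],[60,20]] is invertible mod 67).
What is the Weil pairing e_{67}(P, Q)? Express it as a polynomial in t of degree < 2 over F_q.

The 67-Weil pairing on E[67] over F_{269142714940691} is alternating-bilinear: e_{67}(P',Q') = e_{67}(P,Q)^det(M).
det(M) mod 67 = 58; its inverse in (Z/67)^* is 52 (check: 58*52 mod 67 = 1).
Undo Montgomery via alpha=249152051780378, beta=47669871892705: (a',b')=(16385365609548,194813893668269) over F_{269142714940691}.
Double-and-add over 1000011: 7-1 doublings, 3-1 additions; each step l_{T,T}/v_{2T} or l_{T,P'}/v at Q'+S for random S.
Miller gives e_{67}(P',Q') = 261668153768410 + 156843797072598*t in F_{269142714940691^2}.
e_{67}(P,Q) = (261668153768410 + 156843797072598*t)^{52} = 204703133981159 + 205789513997494*t.

204703133981159 + 205789513997494*t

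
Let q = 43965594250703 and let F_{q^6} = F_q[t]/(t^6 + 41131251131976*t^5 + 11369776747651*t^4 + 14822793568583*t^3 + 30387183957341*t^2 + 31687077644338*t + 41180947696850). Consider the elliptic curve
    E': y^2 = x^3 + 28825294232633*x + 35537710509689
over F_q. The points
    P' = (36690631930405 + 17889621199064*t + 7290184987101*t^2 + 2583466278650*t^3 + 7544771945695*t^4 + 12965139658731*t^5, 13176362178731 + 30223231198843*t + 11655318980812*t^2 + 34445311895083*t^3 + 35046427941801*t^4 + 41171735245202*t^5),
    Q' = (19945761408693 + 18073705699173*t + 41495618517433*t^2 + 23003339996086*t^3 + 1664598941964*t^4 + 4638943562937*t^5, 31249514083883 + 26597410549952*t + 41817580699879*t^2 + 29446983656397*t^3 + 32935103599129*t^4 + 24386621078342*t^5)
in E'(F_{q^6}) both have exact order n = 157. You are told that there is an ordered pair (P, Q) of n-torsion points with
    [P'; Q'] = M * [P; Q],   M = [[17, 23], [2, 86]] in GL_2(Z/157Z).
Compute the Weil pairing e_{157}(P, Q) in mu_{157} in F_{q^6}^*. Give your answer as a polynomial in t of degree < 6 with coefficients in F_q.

The 157-Weil pairing on E[157] over F_{43965594250703} is alternating-bilinear: e_{157}(P',Q') = e_{157}(P,Q)^det(M).
det(M) mod 157 = 3; its inverse in (Z/157)^* is 105 (check: 3*105 mod 157 = 1).
n = 157 = (10011101)_2 (8 bits, wt 5); accumulate f_{157,P'}(Q'+S)/f_{157,P'}(S) along the 7-step ladder.
e_{157}(P',Q') = 8529915780656 + 8283004165102*t + 5935096395872*t^2 + 24083722654999*t^3 + 11330904518117*t^4 + 24653849554599*t^5.
Hence e(P,Q) = 40325225894135 + 9846533330442*t + 16257173508292*t^2 + 24228652128778*t^3 + 2586387258523*t^4 + 34356156498835*t^5 in F_{43965594250703^6}^*.

40325225894135 + 9846533330442*t + 16257173508292*t^2 + 24228652128778*t^3 + 2586387258523*t^4 + 34356156498835*t^5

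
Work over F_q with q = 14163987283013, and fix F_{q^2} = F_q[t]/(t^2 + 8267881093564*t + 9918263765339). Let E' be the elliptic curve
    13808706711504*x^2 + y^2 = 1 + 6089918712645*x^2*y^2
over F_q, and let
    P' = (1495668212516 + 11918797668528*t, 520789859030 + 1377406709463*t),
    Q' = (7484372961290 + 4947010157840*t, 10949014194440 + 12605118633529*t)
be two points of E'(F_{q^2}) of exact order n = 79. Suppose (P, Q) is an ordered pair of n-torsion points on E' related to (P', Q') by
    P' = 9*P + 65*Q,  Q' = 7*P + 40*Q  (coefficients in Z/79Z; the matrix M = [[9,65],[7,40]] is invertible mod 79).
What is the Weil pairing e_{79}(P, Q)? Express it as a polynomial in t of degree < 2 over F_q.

Alternating bilinearity on E[79] (values in mu_{79} in F_{14163987283013^2}) gives e(P',Q') = e(P,Q)^det(M).
det M = 9*40 - 65*7 = -95 = 63 (mod 79); 63^{-1} = 74 (mod 79).
Edwards a_E,d_E -> Montgomery A=3283743416052,B=7357972021265 -> Weierstrass 10466238366679,5690056088257 via alpha=10398431212198,beta=5470693820468.
Miller loop for e_{79} over F_{14163987283013^2}: bits of 79 = 1001111; 6 double steps + 4 add steps, l/v at each.
Miller gives e_{79}(P',Q') = 12515408252637 + 13783928934444*t in F_{14163987283013^2}.
Finally e_{79}(P,Q) = 10131367955898 + 617145072171*t.

10131367955898 + 617145072171*t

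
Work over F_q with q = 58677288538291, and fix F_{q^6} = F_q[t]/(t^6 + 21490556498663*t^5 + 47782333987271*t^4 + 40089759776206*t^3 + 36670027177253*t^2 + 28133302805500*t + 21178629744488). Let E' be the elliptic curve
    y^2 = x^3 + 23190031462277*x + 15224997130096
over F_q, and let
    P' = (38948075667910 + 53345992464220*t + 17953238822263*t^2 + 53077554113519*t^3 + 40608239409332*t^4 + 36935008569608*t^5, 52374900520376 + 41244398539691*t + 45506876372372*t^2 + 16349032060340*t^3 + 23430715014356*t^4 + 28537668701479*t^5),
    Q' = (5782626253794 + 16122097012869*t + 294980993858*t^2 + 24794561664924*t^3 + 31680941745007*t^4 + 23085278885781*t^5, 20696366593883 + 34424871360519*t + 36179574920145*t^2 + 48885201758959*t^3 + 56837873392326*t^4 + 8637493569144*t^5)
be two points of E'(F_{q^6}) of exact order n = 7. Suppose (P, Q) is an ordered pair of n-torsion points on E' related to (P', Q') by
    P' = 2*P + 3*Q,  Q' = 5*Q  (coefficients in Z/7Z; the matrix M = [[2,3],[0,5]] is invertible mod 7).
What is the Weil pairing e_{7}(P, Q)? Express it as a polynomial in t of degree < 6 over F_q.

Alternating bilinearity on E[7] (values in mu_{7} in F_{58677288538291^6}) gives e(P',Q') = e(P,Q)^det(M).
2*5 - 3*0 = 10; reduced mod 7: det = 3, inverse 5.
3-bit Miller (111) on E'/F_{58677288538291} with a'=23190031462277, b'=15224997130096: accumulate tangent/chord ratios at Q'+S and P'+S'.
So e_{7}(P',Q') = 6735705057353 + 49711989530200*t + 21561759727844*t^2 + 22283899982808*t^3 + 58417953226785*t^4 + 3271321375629*t^5.
Hence e(P,Q) = 19781323874424 + 4852057243683*t + 50189483228410*t^2 + 40671050204134*t^3 + 19483335437201*t^4 + 2640831156140*t^5 in F_{58677288538291^6}^*.

19781323874424 + 4852057243683*t + 50189483228410*t^2 + 40671050204134*t^3 + 19483335437201*t^4 + 2640831156140*t^5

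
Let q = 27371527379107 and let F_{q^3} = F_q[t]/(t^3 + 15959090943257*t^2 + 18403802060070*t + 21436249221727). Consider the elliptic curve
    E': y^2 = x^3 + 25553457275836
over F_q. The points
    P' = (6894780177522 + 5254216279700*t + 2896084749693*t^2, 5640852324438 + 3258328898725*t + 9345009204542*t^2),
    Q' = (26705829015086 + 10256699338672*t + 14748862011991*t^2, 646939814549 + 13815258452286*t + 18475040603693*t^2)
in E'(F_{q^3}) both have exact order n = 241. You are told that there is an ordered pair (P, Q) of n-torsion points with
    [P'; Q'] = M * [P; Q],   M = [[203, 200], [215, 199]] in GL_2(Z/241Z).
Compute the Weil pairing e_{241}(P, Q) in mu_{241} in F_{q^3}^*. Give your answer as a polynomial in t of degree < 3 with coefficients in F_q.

21882622552399 + 23183326806445*t + 9728269844274*t^2

e_{241} is bilinear + alternating on E[241], so e_{241}(203*P + 200*Q, 215*P + 199*Q) = e_{241}(P,Q)^(203*199-200*215).
det(M) mod 241 = 48; its inverse in (Z/241)^* is 236 (check: 48*236 mod 241 = 1).
Build f_{241,P'} and f_{241,Q'} via the 8-bit ladder of 241=11110001_2; evaluate at shifted divisors; quotient in F_{27371527379107^3}.
Result: e(P',Q') = 2856558997861 + 21884162895219*t + 2632697203278*t^2.
e_{241}(P,Q) = (2856558997861 + 21884162895219*t + 2632697203278*t^2)^{236} = 21882622552399 + 23183326806445*t + 9728269844274*t^2.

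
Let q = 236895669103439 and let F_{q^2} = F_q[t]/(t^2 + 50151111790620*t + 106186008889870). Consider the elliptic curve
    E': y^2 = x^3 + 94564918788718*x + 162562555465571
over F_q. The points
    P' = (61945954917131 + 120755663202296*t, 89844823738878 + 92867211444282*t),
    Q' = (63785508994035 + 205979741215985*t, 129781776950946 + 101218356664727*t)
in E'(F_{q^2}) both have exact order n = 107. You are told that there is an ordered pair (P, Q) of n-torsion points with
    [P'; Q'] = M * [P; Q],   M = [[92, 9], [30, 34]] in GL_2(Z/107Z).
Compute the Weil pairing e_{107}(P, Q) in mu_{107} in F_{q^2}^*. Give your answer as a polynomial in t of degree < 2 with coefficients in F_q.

95771058739162 + 94356964231515*t

Since e_{107}(P,P)=e_{107}(Q,Q)=1 and e_{107}(Q,P)=e_{107}(P,Q)^{-1}, expanding e_{107}(92*P + 9*Q,30*P + 34*Q) leaves e(P,Q)^det(M).
Inverting 76 mod 107: 69. Thus e_{107}(P,Q) = e(P',Q')^{69}.
Miller loop for e_{107} over F_{236895669103439^2}: bits of 107 = 1101011; 6 double steps + 4 add steps, l/v at each.
So e_{107}(P',Q') = 23167056177935 + 64148841032817*t.
e_{107}(P,Q) = (23167056177935 + 64148841032817*t)^{69} = 95771058739162 + 94356964231515*t.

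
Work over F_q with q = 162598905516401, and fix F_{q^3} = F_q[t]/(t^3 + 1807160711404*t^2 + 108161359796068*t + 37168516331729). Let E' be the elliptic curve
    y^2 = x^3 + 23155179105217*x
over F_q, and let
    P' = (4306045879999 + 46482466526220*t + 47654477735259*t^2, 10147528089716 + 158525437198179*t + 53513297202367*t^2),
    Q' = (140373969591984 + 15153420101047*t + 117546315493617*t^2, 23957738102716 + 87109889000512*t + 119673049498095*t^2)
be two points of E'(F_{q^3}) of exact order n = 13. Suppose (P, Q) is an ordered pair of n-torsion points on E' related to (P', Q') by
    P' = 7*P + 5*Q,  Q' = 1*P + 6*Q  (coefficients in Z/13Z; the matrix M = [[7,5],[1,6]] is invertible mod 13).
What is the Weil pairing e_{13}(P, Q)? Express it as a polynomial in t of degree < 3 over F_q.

Alternating bilinearity on E[13] (values in mu_{13} in F_{162598905516401^3}) gives e(P',Q') = e(P,Q)^det(M).
So e_{13}(P,Q) = e_{13}(P',Q')^{6}, since 11*6 = 1 mod 13.
n = 13 = (1101)_2 (4 bits, wt 3); accumulate f_{13,P'}(Q'+S)/f_{13,P'}(S) along the 3-step ladder.
Result: e(P',Q') = 143266694055333 + 121384207165808*t + 29084634181646*t^2.
Finally e_{13}(P,Q) = 5978365977618 + 15792009221295*t + 25230812023707*t^2.

5978365977618 + 15792009221295*t + 25230812023707*t^2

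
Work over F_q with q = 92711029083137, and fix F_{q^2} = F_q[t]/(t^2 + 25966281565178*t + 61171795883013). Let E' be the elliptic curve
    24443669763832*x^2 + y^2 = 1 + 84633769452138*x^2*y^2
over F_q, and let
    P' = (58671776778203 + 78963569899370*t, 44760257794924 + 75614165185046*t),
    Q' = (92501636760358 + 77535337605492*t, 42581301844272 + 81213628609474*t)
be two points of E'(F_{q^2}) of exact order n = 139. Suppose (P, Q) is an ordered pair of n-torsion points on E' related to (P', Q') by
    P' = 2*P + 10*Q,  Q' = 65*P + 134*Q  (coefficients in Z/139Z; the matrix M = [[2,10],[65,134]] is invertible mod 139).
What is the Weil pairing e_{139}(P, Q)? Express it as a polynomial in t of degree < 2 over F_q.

84569554232122 + 56731331327579*t

Alternating bilinearity on E[139] (values in mu_{139} in F_{92711029083137^2}) gives e(P',Q') = e(P,Q)^det(M).
det M = 2*134 - 10*65 = -382 = 35 (mod 139); 35^{-1} = 4 (mod 139).
Edwards a_E,d_E -> Montgomery A=86410468548527,B=30056995089344 -> Weierstrass 84205461654697,59818464417423 via alpha=79986925924753,beta=31307989619492.
Build f_{139,P'} and f_{139,Q'} via the 8-bit ladder of 139=10001011_2; evaluate at shifted divisors; quotient in F_{92711029083137^2}.
f_P(D_Q)/f_Q(D_P) = 65534298194490 + 91997207528591*t.
Hence e(P,Q) = 84569554232122 + 56731331327579*t in F_{92711029083137^2}^*.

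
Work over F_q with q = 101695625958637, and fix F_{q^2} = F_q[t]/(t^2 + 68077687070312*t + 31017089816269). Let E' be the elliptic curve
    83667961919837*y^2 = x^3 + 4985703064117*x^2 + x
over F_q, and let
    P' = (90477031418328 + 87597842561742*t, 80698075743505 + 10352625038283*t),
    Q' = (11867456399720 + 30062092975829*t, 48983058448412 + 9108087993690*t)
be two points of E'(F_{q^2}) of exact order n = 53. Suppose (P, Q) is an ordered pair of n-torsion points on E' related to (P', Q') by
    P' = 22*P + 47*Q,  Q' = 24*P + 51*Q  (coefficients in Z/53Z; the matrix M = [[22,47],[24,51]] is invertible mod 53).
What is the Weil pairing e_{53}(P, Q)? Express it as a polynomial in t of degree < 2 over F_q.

Since e_{53}(P,P)=e_{53}(Q,Q)=1 and e_{53}(Q,P)=e_{53}(P,Q)^{-1}, expanding e_{53}(22*P + 47*Q,24*P + 51*Q) leaves e(P,Q)^det(M).
Hence e(P,Q) = e(P',Q')^{44} where 44 = 47^{-1} mod 53.
(x,y)|->(36032754046251x+50648755579325,36032754046251y) sends E' to y^2=x^3+48691533230856*x+31566875037005.
Miller loop for e_{53} over F_{101695625958637^2}: bits of 53 = 110101; 5 double steps + 3 add steps, l/v at each.
e_{53}(P',Q') = 74271019692901 + 81979303094317*t.
Raise to 44: e(P,Q) = 1563506118994 + 92835578243884*t in mu_{53}.

1563506118994 + 92835578243884*t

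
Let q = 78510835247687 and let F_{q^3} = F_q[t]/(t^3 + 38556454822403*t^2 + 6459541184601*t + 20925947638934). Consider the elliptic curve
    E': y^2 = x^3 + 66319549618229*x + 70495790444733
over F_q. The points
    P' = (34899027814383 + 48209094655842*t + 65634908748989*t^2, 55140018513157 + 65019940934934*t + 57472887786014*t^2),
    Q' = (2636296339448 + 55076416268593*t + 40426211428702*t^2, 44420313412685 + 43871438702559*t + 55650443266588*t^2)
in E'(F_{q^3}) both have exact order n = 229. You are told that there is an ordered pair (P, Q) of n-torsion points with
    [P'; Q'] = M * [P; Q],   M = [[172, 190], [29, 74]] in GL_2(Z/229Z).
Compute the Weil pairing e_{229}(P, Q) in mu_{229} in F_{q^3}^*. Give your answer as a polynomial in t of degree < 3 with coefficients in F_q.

30465484369059 + 60462521158823*t + 185168754618*t^2

Under M = [[172,190],[29,74]] in GL_2(Z/229), e_{229}(P',Q') = e_{229}(P,Q)^(172*74-190*29 mod 229).
So e_{229}(P,Q) = e_{229}(P',Q')^{102}, since 119*102 = 1 mod 229.
8-bit Miller (11100101) on E'/F_{78510835247687} with a'=66319549618229, b'=70495790444733: accumulate tangent/chord ratios at Q'+S and P'+S'.
Result: e(P',Q') = 25552039003602 + 8222429258284*t + 56005991065462*t^2.
Hence e(P,Q) = 30465484369059 + 60462521158823*t + 185168754618*t^2 in F_{78510835247687^3}^*.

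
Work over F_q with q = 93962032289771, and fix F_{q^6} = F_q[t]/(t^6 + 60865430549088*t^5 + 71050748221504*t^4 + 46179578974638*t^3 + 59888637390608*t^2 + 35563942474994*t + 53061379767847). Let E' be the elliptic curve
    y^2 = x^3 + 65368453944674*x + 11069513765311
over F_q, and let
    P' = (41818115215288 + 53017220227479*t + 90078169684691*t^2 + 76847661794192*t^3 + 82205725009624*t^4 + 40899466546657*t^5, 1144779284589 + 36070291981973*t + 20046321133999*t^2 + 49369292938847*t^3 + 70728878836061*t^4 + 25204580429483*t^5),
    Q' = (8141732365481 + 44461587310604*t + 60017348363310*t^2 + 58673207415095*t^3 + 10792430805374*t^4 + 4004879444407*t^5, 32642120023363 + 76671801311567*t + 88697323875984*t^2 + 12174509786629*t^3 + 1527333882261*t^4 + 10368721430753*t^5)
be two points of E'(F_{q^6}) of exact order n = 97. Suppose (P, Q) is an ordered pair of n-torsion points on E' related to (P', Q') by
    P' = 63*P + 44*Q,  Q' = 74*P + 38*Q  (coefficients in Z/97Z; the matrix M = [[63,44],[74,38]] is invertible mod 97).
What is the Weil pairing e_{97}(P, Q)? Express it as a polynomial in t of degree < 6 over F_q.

Under M = [[63,44],[74,38]] in GL_2(Z/97), e_{97}(P',Q') = e_{97}(P,Q)^(63*38-44*74 mod 97).
63*38 - 44*74 = -862; reduced mod 97: det = 11, inverse 53.
Miller loop for e_{97} over F_{93962032289771^6}: bits of 97 = 1100001; 6 double steps + 2 add steps, l/v at each.
The quotient is 35884234110540 + 38036893064325*t + 35774317171218*t^2 + 84662956592668*t^3 + 54555631667882*t^4 + 90124286060111*t^5.
Finally e_{97}(P,Q) = 3331693782465 + 17095892362375*t + 32940072385040*t^2 + 7213992098436*t^3 + 39325016295479*t^4 + 39451977775460*t^5.

3331693782465 + 17095892362375*t + 32940072385040*t^2 + 7213992098436*t^3 + 39325016295479*t^4 + 39451977775460*t^5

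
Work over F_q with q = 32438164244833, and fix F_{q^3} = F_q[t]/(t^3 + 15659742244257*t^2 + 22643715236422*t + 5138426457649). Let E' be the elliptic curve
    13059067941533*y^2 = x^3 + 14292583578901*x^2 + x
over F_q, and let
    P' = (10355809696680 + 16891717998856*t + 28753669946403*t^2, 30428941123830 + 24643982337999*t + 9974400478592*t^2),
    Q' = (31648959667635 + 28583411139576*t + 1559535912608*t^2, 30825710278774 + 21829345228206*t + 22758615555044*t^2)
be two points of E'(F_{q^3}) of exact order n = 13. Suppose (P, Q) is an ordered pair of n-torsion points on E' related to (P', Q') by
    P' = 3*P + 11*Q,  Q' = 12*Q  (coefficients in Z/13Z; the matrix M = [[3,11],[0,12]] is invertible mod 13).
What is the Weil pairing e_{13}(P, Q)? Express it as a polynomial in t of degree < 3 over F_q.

11391805924106 + 29896476339310*t + 24635533283971*t^2

Since e_{13}(P,P)=e_{13}(Q,Q)=1 and e_{13}(Q,P)=e_{13}(P,Q)^{-1}, expanding e_{13}(3*P + 11*Q,12*Q) leaves e(P,Q)^det(M).
det M = 3*12 - 11*0 = 36 = 10 (mod 13); 10^{-1} = 4 (mod 13).
Montgomery->Weierstrass: x_W = 13504608023026*x+23648625571775, y_W=13504608023026*y on F_{32438164244833}; lands on y^2=x^3+852840585013*x+1265402882352.
Double-and-add over 1101: 4-1 doublings, 3-1 additions; each step l_{T,T}/v_{2T} or l_{T,P'}/v at Q'+S for random S.
So e_{13}(P',Q') = 7650333596711 + 14188736444812*t + 21902220252755*t^2.
Hence e(P,Q) = 11391805924106 + 29896476339310*t + 24635533283971*t^2 in F_{32438164244833^3}^*.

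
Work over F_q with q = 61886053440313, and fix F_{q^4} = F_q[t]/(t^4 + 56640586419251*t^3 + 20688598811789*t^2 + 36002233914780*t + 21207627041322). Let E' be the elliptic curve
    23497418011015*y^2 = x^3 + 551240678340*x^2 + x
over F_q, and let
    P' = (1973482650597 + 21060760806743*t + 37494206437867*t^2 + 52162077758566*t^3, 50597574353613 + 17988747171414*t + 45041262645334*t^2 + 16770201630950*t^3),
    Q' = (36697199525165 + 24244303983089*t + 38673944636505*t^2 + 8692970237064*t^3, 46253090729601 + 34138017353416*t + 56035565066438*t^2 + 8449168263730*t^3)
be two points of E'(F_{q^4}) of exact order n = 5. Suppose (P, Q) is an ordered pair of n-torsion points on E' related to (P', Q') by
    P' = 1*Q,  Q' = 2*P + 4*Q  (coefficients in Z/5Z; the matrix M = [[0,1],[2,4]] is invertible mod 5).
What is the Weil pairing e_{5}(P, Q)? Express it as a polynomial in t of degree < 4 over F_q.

e_{5}(aP+bQ,cP+dQ) = e_{5}(P,Q)^(ad-bc); with (a,b,c,d)=(0,1,2,4) this gives the det-5 law.
Inverting 3 mod 5: 2. Thus e_{5}(P,Q) = e(P',Q')^{2}.
(x,y)|->(26844137393950x+21778506539952,26844137393950y) sends E' to y^2=x^3+5582797565243*x+5105657470914.
Run Miller on y^2=x^3+5582797565243*x+5105657470914 over F_{61886053440313}: ladder 101 (3 bits); e = f_P(D_Q)/f_Q(D_P).
So e_{5}(P',Q') = 57962305920062 + 11996424100318*t + 16523258466283*t^2 + 10397509802218*t^3.
Thus e_{5}(P,Q) = 40670876733088 + 1835745918619*t + 45303395011949*t^2 + 42550276057259*t^3.

40670876733088 + 1835745918619*t + 45303395011949*t^2 + 42550276057259*t^3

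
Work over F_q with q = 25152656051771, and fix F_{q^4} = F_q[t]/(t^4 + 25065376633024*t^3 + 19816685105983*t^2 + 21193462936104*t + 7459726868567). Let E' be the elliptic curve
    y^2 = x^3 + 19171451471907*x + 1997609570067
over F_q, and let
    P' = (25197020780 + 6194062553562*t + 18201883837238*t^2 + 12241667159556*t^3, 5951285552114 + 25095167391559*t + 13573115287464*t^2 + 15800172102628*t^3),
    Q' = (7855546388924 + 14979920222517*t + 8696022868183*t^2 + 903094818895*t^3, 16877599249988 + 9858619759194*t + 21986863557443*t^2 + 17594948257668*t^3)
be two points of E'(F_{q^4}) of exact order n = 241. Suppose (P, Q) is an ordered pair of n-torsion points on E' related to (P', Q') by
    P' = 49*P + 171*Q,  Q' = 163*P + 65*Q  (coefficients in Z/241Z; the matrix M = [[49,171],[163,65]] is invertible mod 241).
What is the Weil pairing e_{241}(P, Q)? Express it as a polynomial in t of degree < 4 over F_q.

Since e_{241}(P,P)=e_{241}(Q,Q)=1 and e_{241}(Q,P)=e_{241}(P,Q)^{-1}, expanding e_{241}(49*P + 171*Q,163*P + 65*Q) leaves e(P,Q)^det(M).
49*65 - 171*163 = -24688; reduced mod 241: det = 135, inverse 25.
Run Miller on y^2=x^3+19171451471907*x+1997609570067 over F_{25152656051771}: ladder 11110001 (8 bits); e = f_P(D_Q)/f_Q(D_P).
The quotient is 14443573769488 + 437018181865*t + 10339141416049*t^2 + 13266018378885*t^3.
Thus e_{241}(P,Q) = 10847406000273 + 8132578477571*t + 5663214315962*t^2 + 18014116251956*t^3.

10847406000273 + 8132578477571*t + 5663214315962*t^2 + 18014116251956*t^3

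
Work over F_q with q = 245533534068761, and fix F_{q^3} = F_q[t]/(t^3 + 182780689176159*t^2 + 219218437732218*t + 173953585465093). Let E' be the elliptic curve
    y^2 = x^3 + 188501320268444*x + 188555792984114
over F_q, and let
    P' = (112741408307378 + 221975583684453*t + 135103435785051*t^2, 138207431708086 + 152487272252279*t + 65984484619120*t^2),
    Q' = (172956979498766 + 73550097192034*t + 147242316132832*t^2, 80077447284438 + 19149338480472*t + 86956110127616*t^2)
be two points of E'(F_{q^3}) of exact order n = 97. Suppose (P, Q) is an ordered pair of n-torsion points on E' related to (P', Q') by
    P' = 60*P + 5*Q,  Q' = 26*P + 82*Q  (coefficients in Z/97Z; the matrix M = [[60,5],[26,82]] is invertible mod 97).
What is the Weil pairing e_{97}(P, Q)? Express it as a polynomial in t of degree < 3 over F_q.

23441564957714 + 205591429714776*t + 15907413999403*t^2

e_{97} is bilinear + alternating on E[97], so e_{97}(60*P + 5*Q, 26*P + 82*Q) = e_{97}(P,Q)^(60*82-5*26).
So e_{97}(P,Q) = e_{97}(P',Q')^{21}, since 37*21 = 1 mod 97.
Miller loop for e_{97} over F_{245533534068761^3}: bits of 97 = 1100001; 6 double steps + 2 add steps, l/v at each.
So e_{97}(P',Q') = 141524930825723 + 30921555127481*t + 96966903333126*t^2.
Raise to 21: e(P,Q) = 23441564957714 + 205591429714776*t + 15907413999403*t^2 in mu_{97}.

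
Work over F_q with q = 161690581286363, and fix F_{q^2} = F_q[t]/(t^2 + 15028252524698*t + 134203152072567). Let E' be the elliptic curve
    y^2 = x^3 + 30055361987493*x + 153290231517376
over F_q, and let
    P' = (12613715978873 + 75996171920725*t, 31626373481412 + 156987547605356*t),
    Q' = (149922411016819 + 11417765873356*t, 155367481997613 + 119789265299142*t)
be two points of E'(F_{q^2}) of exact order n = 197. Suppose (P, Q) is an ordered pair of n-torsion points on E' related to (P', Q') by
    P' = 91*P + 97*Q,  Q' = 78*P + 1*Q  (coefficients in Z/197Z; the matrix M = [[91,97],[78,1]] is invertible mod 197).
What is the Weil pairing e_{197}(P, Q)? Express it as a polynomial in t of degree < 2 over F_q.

e_{197}(aP+bQ,cP+dQ) = e_{197}(P,Q)^(ad-bc); with (a,b,c,d)=(91,97,78,1) this gives the det-197 law.
So e_{197}(P,Q) = e_{197}(P',Q')^{18}, since 11*18 = 1 mod 197.
Build f_{197,P'} and f_{197,Q'} via the 8-bit ladder of 197=11000101_2; evaluate at shifted divisors; quotient in F_{161690581286363^2}.
Miller gives e_{197}(P',Q') = 118563863105001 + 94870428045851*t in F_{161690581286363^2}.
(118563863105001 + 94870428045851*t)^{18} mod (161690581286363,f) = 13285778522231 + 116768989905321*t.

13285778522231 + 116768989905321*t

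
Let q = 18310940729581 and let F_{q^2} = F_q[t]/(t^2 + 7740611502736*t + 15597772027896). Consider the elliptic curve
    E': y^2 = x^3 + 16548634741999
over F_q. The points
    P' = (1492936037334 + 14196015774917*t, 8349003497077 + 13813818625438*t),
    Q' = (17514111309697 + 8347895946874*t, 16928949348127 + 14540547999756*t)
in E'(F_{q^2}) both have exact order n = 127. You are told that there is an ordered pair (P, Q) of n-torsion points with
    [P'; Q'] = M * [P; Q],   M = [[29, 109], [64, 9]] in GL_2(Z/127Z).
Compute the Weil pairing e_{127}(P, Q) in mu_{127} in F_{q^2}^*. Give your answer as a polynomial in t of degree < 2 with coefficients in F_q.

Alternating bilinearity on E[127] (values in mu_{127} in F_{18310940729581^2}) gives e(P',Q') = e(P,Q)^det(M).
det(M) mod 127 = 16; its inverse in (Z/127)^* is 8 (check: 16*8 mod 127 = 1).
n = 127 = (1111111)_2 (7 bits, wt 7); accumulate f_{127,P'}(Q'+S)/f_{127,P'}(S) along the 6-step ladder.
So e_{127}(P',Q') = 13949368540613 + 3395176458573*t.
(13949368540613 + 3395176458573*t)^{8} mod (18310940729581,f) = 13238263338406 + 8271259012142*t.

13238263338406 + 8271259012142*t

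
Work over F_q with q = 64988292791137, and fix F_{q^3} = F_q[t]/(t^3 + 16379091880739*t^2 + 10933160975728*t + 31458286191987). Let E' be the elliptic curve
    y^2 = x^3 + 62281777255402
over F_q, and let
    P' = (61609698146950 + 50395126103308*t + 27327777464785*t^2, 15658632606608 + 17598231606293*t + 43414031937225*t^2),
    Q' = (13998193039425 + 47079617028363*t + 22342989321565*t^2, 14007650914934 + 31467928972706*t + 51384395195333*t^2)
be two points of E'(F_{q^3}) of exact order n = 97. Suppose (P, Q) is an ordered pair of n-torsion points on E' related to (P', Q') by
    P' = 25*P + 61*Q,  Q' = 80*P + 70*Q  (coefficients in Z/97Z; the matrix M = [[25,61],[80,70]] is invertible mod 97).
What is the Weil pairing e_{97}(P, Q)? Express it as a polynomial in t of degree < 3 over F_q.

e_{97}(aP+bQ,cP+dQ) = e_{97}(P,Q)^(ad-bc); with (a,b,c,d)=(25,61,80,70) this gives the det-97 law.
Inverting 71 mod 97: 41. Thus e_{97}(P,Q) = e(P',Q')^{41}.
Double-and-add over 1100001: 7-1 doublings, 3-1 additions; each step l_{T,T}/v_{2T} or l_{T,P'}/v at Q'+S for random S.
Miller gives e_{97}(P',Q') = 1572443182781 + 4945500580213*t + 3045584094489*t^2 in F_{64988292791137^3}.
(1572443182781 + 4945500580213*t + 3045584094489*t^2)^{41} mod (64988292791137,f) = 27570999222499 + 56902997477578*t + 30430810697900*t^2.

27570999222499 + 56902997477578*t + 30430810697900*t^2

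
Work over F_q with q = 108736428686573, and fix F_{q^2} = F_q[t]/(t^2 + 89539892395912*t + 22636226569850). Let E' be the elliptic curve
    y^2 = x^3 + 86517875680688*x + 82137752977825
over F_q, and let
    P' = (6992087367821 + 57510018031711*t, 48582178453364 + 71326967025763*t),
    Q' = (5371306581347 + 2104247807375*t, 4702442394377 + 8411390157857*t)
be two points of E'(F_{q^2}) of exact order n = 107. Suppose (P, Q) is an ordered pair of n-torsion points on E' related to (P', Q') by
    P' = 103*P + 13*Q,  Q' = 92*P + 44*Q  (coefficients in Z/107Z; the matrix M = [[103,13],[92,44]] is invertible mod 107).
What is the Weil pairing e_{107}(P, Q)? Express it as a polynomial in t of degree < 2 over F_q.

65421952778531 + 49482022273984*t

e_{107} is bilinear + alternating on E[107], so e_{107}(103*P + 13*Q, 92*P + 44*Q) = e_{107}(P,Q)^(103*44-13*92).
103*44 - 13*92 = 3336; reduced mod 107: det = 19, inverse 62.
Miller loop for e_{107} over F_{108736428686573^2}: bits of 107 = 1101011; 6 double steps + 4 add steps, l/v at each.
So e_{107}(P',Q') = 4364990716525 + 71489128995499*t.
Thus e_{107}(P,Q) = 65421952778531 + 49482022273984*t.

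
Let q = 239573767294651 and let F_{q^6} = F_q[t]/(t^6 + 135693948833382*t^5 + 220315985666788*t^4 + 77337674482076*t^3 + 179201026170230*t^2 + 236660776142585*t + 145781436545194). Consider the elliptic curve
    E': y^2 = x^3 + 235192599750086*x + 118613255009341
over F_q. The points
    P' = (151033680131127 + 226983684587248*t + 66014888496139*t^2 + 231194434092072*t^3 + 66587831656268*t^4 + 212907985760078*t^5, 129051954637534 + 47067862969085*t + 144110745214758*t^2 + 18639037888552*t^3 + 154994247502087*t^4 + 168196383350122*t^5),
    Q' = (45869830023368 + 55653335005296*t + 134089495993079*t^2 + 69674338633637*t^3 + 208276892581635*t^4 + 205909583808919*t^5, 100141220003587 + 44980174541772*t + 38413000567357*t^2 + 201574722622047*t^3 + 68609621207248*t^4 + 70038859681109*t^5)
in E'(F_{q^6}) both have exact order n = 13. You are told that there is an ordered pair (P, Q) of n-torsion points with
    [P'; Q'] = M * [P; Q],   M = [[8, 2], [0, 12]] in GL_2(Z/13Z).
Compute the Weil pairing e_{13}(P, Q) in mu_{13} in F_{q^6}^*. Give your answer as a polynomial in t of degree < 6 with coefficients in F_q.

224499396207789 + 62031917857894*t + 110164990831070*t^2 + 13856523552947*t^3 + 95675266917541*t^4 + 115234304670437*t^5

e_{13} is bilinear + alternating on E[13], so e_{13}(8*P + 2*Q, 12*Q) = e_{13}(P,Q)^(8*12-2*0).
8*12 - 2*0 = 96; reduced mod 13: det = 5, inverse 8.
Run Miller on y^2=x^3+235192599750086*x+118613255009341 over F_{239573767294651}: ladder 1101 (4 bits); e = f_P(D_Q)/f_Q(D_P).
So e_{13}(P',Q') = 234113820136283 + 65353059956507*t + 213919350519887*t^2 + 24792877254526*t^3 + 214701974222535*t^4 + 136544493634306*t^5.
Finally e_{13}(P,Q) = 224499396207789 + 62031917857894*t + 110164990831070*t^2 + 13856523552947*t^3 + 95675266917541*t^4 + 115234304670437*t^5.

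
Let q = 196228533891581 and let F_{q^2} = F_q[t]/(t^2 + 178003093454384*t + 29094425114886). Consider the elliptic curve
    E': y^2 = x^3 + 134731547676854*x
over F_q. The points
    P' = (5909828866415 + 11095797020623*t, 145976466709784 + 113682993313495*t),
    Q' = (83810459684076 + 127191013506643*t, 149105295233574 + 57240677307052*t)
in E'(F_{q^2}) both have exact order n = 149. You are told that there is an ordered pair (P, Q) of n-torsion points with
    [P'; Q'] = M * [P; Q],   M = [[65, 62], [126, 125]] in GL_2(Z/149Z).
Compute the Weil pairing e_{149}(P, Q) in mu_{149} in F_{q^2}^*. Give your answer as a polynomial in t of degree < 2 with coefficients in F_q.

e_{149}(aP+bQ,cP+dQ) = e_{149}(P,Q)^(ad-bc); with (a,b,c,d)=(65,62,126,125) this gives the det-149 law.
So e_{149}(P,Q) = e_{149}(P',Q')^{10}, since 15*10 = 1 mod 149.
Run Miller on y^2=x^3+134731547676854*x over F_{196228533891581}: ladder 10010101 (8 bits); e = f_P(D_Q)/f_Q(D_P).
So e_{149}(P',Q') = 139223721071058 + 103211212196660*t.
Raise to 10: e(P,Q) = 151125089189306 + 40836476658808*t in mu_{149}.

151125089189306 + 40836476658808*t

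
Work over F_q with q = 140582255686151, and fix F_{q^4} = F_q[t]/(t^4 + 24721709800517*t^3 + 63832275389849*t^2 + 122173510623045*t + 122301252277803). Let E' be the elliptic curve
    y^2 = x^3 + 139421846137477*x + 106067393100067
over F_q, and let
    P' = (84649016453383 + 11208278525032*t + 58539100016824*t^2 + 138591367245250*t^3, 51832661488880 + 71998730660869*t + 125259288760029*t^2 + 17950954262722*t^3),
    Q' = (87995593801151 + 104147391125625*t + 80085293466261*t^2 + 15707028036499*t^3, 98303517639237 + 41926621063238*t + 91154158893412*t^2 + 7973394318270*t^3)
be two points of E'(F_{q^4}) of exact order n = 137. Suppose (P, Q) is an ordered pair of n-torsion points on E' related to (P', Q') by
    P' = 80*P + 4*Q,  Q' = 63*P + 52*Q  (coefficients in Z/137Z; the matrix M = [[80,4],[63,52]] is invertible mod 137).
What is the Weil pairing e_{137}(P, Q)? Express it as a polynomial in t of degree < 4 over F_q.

31661697136334 + 71052225651479*t + 63391333362998*t^2 + 78772215067442*t^3

e_{137}(aP+bQ,cP+dQ) = e_{137}(P,Q)^(ad-bc); with (a,b,c,d)=(80,4,63,52) this gives the det-137 law.
80*52 - 4*63 = 3908; reduced mod 137: det = 72, inverse 59.
Run Miller on y^2=x^3+139421846137477*x+106067393100067 over F_{140582255686151}: ladder 10001001 (8 bits); e = f_P(D_Q)/f_Q(D_P).
The quotient is 56631911585710 + 77242094343343*t + 62248892927518*t^2 + 103223026820234*t^3.
Finally e_{137}(P,Q) = 31661697136334 + 71052225651479*t + 63391333362998*t^2 + 78772215067442*t^3.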